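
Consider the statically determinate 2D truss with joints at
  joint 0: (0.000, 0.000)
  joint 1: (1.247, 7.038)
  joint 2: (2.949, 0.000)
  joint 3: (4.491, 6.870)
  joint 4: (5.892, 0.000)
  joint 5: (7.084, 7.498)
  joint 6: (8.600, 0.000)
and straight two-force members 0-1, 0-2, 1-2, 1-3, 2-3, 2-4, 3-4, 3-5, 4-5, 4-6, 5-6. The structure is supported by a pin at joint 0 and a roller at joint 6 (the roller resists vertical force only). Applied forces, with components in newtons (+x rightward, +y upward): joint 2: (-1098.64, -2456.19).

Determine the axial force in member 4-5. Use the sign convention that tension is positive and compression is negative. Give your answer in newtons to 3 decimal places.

N=7 nodes, M=11 members, R=3 reactions → 2N=14, M+R=14
member 0 (0-1): L=7.1476, (cx,cy)=(0.1745,0.9847)
member 1 (0-2): L=2.9490, (cx,cy)=(1.0000,0.0000)
member 2 (1-2): L=7.2409, (cx,cy)=(0.2351,-0.9720)
member 3 (1-3): L=3.2483, (cx,cy)=(0.9987,-0.0517)
member 4 (2-3): L=7.0409, (cx,cy)=(0.2190,0.9757)
member 5 (2-4): L=2.9430, (cx,cy)=(1.0000,0.0000)
member 6 (3-4): L=7.0114, (cx,cy)=(0.1998,-0.9798)
member 7 (3-5): L=2.6680, (cx,cy)=(0.9719,0.2354)
member 8 (4-5): L=7.5922, (cx,cy)=(0.1570,0.9876)
member 9 (4-6): L=2.7080, (cx,cy)=(1.0000,0.0000)
member 10 (5-6): L=7.6497, (cx,cy)=(0.1982,-0.9802)
solve A·x = −loads:
  F[0-1] = -1639.0829 N (compression)
  F[0-2] = -812.6795 N (compression)
  F[1-2] = +1696.9566 N (tension)
  F[1-3] = -685.7555 N (compression)
  F[2-3] = +826.8513 N (tension)
  F[2-4] = +503.7530 N (tension)
  F[3-4] = -937.7782 N (compression)
  F[3-5] = -325.5148 N (compression)
  F[4-5] = +930.4051 N (tension)
  F[4-6] = +170.2911 N (tension)
  F[5-6] = -859.2876 N (compression)
  Rx@0 = +1098.6400 N
  Ry@0 = +1613.9453 N
  Ry@6 = +842.2447 N

930.405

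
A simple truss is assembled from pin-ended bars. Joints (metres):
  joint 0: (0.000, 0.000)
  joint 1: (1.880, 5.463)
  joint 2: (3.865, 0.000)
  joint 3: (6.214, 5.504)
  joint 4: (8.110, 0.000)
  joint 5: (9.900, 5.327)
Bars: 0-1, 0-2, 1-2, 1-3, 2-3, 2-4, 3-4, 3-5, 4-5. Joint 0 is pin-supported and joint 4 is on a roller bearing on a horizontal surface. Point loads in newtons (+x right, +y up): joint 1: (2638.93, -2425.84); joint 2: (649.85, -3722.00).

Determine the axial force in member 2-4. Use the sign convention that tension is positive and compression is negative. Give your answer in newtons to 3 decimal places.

1417.094

N=6 nodes, M=9 members, R=3 reactions → 2N=12, M+R=12
member 0 (0-1): L=5.7774, (cx,cy)=(0.3254,0.9456)
member 1 (0-2): L=3.8650, (cx,cy)=(1.0000,0.0000)
member 2 (1-2): L=5.8125, (cx,cy)=(0.3415,-0.9399)
member 3 (1-3): L=4.3342, (cx,cy)=(1.0000,0.0095)
member 4 (2-3): L=5.9843, (cx,cy)=(0.3925,0.9197)
member 5 (2-4): L=4.2450, (cx,cy)=(1.0000,0.0000)
member 6 (3-4): L=5.8214, (cx,cy)=(0.3257,-0.9455)
member 7 (3-5): L=3.6902, (cx,cy)=(0.9988,-0.0480)
member 8 (4-5): L=5.6197, (cx,cy)=(0.3185,0.9479)
solve A·x = −loads:
  F[0-1] = -2151.1577 N (compression)
  F[0-2] = +3988.7750 N (tension)
  F[1-2] = -448.8825 N (compression)
  F[1-3] = -3185.7705 N (compression)
  F[2-3] = +4505.5053 N (tension)
  F[2-4] = +1417.0942 N (tension)
  F[3-4] = -4350.9961 N (compression)
  F[3-5] = -0.0000 N (compression)
  F[4-5] = +0.0000 N (tension)
  Rx@0 = -3288.7800 N
  Ry@0 = +2034.0812 N
  Ry@4 = +4113.7588 N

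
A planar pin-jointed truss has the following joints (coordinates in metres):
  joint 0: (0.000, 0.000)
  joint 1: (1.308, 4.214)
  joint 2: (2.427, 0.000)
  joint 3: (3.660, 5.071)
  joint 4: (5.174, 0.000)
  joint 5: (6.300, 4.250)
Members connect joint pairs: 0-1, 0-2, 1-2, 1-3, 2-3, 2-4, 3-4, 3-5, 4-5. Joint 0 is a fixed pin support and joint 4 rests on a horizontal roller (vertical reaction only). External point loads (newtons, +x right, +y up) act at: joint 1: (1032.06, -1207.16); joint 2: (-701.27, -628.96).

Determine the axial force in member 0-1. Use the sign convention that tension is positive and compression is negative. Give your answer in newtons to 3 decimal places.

N=6 nodes, M=9 members, R=3 reactions → 2N=12, M+R=12
member 0 (0-1): L=4.4123, (cx,cy)=(0.2964,0.9551)
member 1 (0-2): L=2.4270, (cx,cy)=(1.0000,0.0000)
member 2 (1-2): L=4.3600, (cx,cy)=(0.2566,-0.9665)
member 3 (1-3): L=2.5033, (cx,cy)=(0.9396,0.3424)
member 4 (2-3): L=5.2187, (cx,cy)=(0.2363,0.9717)
member 5 (2-4): L=2.7470, (cx,cy)=(1.0000,0.0000)
member 6 (3-4): L=5.2922, (cx,cy)=(0.2861,-0.9582)
member 7 (3-5): L=2.7647, (cx,cy)=(0.9549,-0.2970)
member 8 (4-5): L=4.3966, (cx,cy)=(0.2561,0.9666)
solve A·x = −loads:
  F[0-1] = -413.9554 N (compression)
  F[0-2] = +453.5038 N (tension)
  F[1-2] = -1162.7868 N (compression)
  F[1-3] = -911.4214 N (compression)
  F[2-3] = +1803.8682 N (tension)
  F[2-4] = +430.1574 N (tension)
  F[3-4] = -1503.6150 N (compression)
  F[3-5] = +0.0000 N (tension)
  F[4-5] = -0.0000 N (compression)
  Rx@0 = -330.7900 N
  Ry@0 = +395.3484 N
  Ry@4 = +1440.7716 N

-413.955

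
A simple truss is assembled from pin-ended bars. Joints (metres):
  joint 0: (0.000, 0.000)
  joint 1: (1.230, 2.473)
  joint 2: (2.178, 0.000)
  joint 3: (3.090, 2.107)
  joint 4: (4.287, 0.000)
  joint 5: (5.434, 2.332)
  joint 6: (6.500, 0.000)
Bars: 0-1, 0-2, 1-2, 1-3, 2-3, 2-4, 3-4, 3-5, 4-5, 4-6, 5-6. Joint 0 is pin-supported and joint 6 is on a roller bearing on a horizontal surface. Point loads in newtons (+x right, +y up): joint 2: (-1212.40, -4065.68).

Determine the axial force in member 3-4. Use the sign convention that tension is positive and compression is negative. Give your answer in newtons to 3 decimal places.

N=7 nodes, M=11 members, R=3 reactions → 2N=14, M+R=14
member 0 (0-1): L=2.7620, (cx,cy)=(0.4453,0.8954)
member 1 (0-2): L=2.1780, (cx,cy)=(1.0000,0.0000)
member 2 (1-2): L=2.6485, (cx,cy)=(0.3579,-0.9337)
member 3 (1-3): L=1.8957, (cx,cy)=(0.9812,-0.1931)
member 4 (2-3): L=2.2959, (cx,cy)=(0.3972,0.9177)
member 5 (2-4): L=2.1090, (cx,cy)=(1.0000,0.0000)
member 6 (3-4): L=2.4233, (cx,cy)=(0.4940,-0.8695)
member 7 (3-5): L=2.3548, (cx,cy)=(0.9954,0.0956)
member 8 (4-5): L=2.5988, (cx,cy)=(0.4414,0.8973)
member 9 (4-6): L=2.2130, (cx,cy)=(1.0000,0.0000)
member 10 (5-6): L=2.5641, (cx,cy)=(0.4157,-0.9095)
solve A·x = −loads:
  F[0-1] = -3019.2824 N (compression)
  F[0-2] = +132.1767 N (tension)
  F[1-2] = +3437.8627 N (tension)
  F[1-3] = -2624.5116 N (compression)
  F[2-3] = +932.3068 N (tension)
  F[2-4] = +2204.7917 N (tension)
  F[3-4] = -1716.6030 N (compression)
  F[3-5] = -1363.0956 N (compression)
  F[4-5] = +1663.3301 N (tension)
  F[4-6] = +622.7394 N (tension)
  F[5-6] = -1497.9012 N (compression)
  Rx@0 = +1212.4000 N
  Ry@0 = +2703.3645 N
  Ry@6 = +1362.3155 N

-1716.603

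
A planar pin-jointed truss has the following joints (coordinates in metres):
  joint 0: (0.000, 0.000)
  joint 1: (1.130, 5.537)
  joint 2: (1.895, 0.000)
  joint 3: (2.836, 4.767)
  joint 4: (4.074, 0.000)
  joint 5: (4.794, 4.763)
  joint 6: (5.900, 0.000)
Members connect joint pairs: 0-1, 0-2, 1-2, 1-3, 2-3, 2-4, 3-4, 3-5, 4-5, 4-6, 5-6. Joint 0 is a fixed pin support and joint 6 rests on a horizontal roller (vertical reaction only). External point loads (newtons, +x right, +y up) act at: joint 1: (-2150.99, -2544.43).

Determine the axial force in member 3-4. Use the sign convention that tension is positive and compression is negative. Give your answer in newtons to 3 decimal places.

N=7 nodes, M=11 members, R=3 reactions → 2N=14, M+R=14
member 0 (0-1): L=5.6511, (cx,cy)=(0.2000,0.9798)
member 1 (0-2): L=1.8950, (cx,cy)=(1.0000,0.0000)
member 2 (1-2): L=5.5896, (cx,cy)=(0.1369,-0.9906)
member 3 (1-3): L=1.8717, (cx,cy)=(0.9115,-0.4114)
member 4 (2-3): L=4.8590, (cx,cy)=(0.1937,0.9811)
member 5 (2-4): L=2.1790, (cx,cy)=(1.0000,0.0000)
member 6 (3-4): L=4.9251, (cx,cy)=(0.2514,-0.9679)
member 7 (3-5): L=1.9580, (cx,cy)=(1.0000,-0.0020)
member 8 (4-5): L=4.8171, (cx,cy)=(0.1495,0.9888)
member 9 (4-6): L=1.8260, (cx,cy)=(1.0000,0.0000)
member 10 (5-6): L=4.8897, (cx,cy)=(0.2262,-0.9741)
solve A·x = −loads:
  F[0-1] = -4159.7668 N (compression)
  F[0-2] = -1319.2030 N (compression)
  F[1-2] = +1007.6317 N (tension)
  F[1-3] = +1296.0478 N (tension)
  F[2-3] = -1017.4113 N (compression)
  F[2-4] = -984.2635 N (compression)
  F[3-4] = +1580.8854 N (tension)
  F[3-5] = +586.8874 N (tension)
  F[4-5] = -1547.5111 N (compression)
  F[4-6] = -355.5841 N (compression)
  F[5-6] = +1572.0689 N (tension)
  Rx@0 = +2150.9900 N
  Ry@0 = +4075.7564 N
  Ry@6 = -1531.3264 N

1580.885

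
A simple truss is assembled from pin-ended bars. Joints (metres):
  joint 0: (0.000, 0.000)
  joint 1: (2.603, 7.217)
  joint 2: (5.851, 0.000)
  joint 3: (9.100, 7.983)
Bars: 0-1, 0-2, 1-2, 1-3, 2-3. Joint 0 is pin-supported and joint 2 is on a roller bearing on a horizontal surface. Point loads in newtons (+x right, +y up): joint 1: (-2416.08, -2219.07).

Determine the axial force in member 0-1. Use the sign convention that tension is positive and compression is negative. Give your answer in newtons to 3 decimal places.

-4477.586

N=4 nodes, M=5 members, R=3 reactions → 2N=8, M+R=8
member 0 (0-1): L=7.6721, (cx,cy)=(0.3393,0.9407)
member 1 (0-2): L=5.8510, (cx,cy)=(1.0000,0.0000)
member 2 (1-2): L=7.9142, (cx,cy)=(0.4104,-0.9119)
member 3 (1-3): L=6.5420, (cx,cy)=(0.9931,0.1171)
member 4 (2-3): L=8.6188, (cx,cy)=(0.3770,0.9262)
solve A·x = −loads:
  F[0-1] = -4477.5862 N (compression)
  F[0-2] = -896.9134 N (compression)
  F[1-2] = +2185.4537 N (tension)
  F[1-3] = +0.0000 N (tension)
  F[2-3] = +0.0000 N (tension)
  Rx@0 = +2416.0800 N
  Ry@0 = +4211.9960 N
  Ry@2 = -1992.9260 N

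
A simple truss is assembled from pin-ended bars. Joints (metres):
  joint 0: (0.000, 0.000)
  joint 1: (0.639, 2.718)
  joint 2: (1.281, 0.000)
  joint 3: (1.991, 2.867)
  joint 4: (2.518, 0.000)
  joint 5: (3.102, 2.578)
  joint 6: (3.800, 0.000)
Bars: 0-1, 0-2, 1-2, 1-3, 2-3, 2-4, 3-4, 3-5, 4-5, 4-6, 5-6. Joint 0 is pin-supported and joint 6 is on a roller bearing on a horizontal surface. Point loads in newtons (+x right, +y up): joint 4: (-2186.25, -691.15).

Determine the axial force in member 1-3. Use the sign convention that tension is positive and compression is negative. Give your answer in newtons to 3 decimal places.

-107.755

N=7 nodes, M=11 members, R=3 reactions → 2N=14, M+R=14
member 0 (0-1): L=2.7921, (cx,cy)=(0.2289,0.9735)
member 1 (0-2): L=1.2810, (cx,cy)=(1.0000,0.0000)
member 2 (1-2): L=2.7928, (cx,cy)=(0.2299,-0.9732)
member 3 (1-3): L=1.3602, (cx,cy)=(0.9940,0.1095)
member 4 (2-3): L=2.9536, (cx,cy)=(0.2404,0.9707)
member 5 (2-4): L=1.2370, (cx,cy)=(1.0000,0.0000)
member 6 (3-4): L=2.9150, (cx,cy)=(0.1808,-0.9835)
member 7 (3-5): L=1.1480, (cx,cy)=(0.9678,-0.2517)
member 8 (4-5): L=2.6433, (cx,cy)=(0.2209,0.9753)
member 9 (4-6): L=1.2820, (cx,cy)=(1.0000,0.0000)
member 10 (5-6): L=2.6708, (cx,cy)=(0.2613,-0.9652)
solve A·x = −loads:
  F[0-1] = -239.5294 N (compression)
  F[0-2] = -2131.4314 N (compression)
  F[1-2] = +227.4598 N (tension)
  F[1-3] = -107.7550 N (compression)
  F[2-3] = -228.0554 N (compression)
  F[2-4] = -2024.3226 N (compression)
  F[3-4] = +293.9618 N (tension)
  F[3-5] = -222.2292 N (compression)
  F[4-5] = +412.2185 N (tension)
  F[4-6] = +123.9986 N (tension)
  F[5-6] = -474.4674 N (compression)
  Rx@0 = +2186.2500 N
  Ry@0 = +233.1722 N
  Ry@6 = +457.9778 N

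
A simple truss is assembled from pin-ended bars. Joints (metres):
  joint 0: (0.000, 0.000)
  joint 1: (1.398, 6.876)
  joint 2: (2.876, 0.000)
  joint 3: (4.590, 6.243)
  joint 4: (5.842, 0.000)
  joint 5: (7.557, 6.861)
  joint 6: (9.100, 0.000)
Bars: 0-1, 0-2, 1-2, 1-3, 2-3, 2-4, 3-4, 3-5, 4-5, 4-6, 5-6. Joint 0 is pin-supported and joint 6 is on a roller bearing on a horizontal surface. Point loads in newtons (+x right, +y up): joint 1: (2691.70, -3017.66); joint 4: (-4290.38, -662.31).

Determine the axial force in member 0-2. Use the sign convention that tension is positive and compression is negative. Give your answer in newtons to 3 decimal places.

N=7 nodes, M=11 members, R=3 reactions → 2N=14, M+R=14
member 0 (0-1): L=7.0167, (cx,cy)=(0.1992,0.9800)
member 1 (0-2): L=2.8760, (cx,cy)=(1.0000,0.0000)
member 2 (1-2): L=7.0331, (cx,cy)=(0.2102,-0.9777)
member 3 (1-3): L=3.2542, (cx,cy)=(0.9809,-0.1945)
member 4 (2-3): L=6.4740, (cx,cy)=(0.2648,0.9643)
member 5 (2-4): L=2.9660, (cx,cy)=(1.0000,0.0000)
member 6 (3-4): L=6.3673, (cx,cy)=(0.1966,-0.9805)
member 7 (3-5): L=3.0307, (cx,cy)=(0.9790,0.2039)
member 8 (4-5): L=7.0721, (cx,cy)=(0.2425,0.9702)
member 9 (4-6): L=3.2580, (cx,cy)=(1.0000,0.0000)
member 10 (5-6): L=7.0324, (cx,cy)=(0.2194,-0.9756)
solve A·x = −loads:
  F[0-1] = -772.8235 N (compression)
  F[0-2] = -1444.7030 N (compression)
  F[1-2] = -1811.9869 N (compression)
  F[1-3] = -2512.8870 N (compression)
  F[2-3] = +1837.0761 N (tension)
  F[2-4] = -2311.8603 N (compression)
  F[3-4] = -2616.3600 N (compression)
  F[3-5] = -1495.4883 N (compression)
  F[4-5] = +3326.8982 N (tension)
  F[4-6] = +657.2854 N (tension)
  F[5-6] = -2995.6392 N (compression)
  Rx@0 = +1598.6800 N
  Ry@0 = +757.3290 N
  Ry@6 = +2922.6410 N

-1444.703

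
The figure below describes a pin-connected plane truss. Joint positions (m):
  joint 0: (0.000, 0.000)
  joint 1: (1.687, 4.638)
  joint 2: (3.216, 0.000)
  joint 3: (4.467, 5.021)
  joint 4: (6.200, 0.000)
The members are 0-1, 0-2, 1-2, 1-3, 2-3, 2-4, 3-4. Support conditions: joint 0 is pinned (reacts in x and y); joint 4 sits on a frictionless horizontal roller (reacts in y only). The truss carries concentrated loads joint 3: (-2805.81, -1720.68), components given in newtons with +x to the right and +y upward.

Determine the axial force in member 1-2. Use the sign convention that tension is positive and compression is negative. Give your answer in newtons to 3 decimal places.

N=5 nodes, M=7 members, R=3 reactions → 2N=10, M+R=10
member 0 (0-1): L=4.9353, (cx,cy)=(0.3418,0.9398)
member 1 (0-2): L=3.2160, (cx,cy)=(1.0000,0.0000)
member 2 (1-2): L=4.8835, (cx,cy)=(0.3131,-0.9497)
member 3 (1-3): L=2.8063, (cx,cy)=(0.9906,0.1365)
member 4 (2-3): L=5.1745, (cx,cy)=(0.2418,0.9703)
member 5 (2-4): L=2.9840, (cx,cy)=(1.0000,0.0000)
member 6 (3-4): L=5.3117, (cx,cy)=(0.3263,-0.9453)
solve A·x = −loads:
  F[0-1] = -2929.6843 N (compression)
  F[0-2] = -1804.3724 N (compression)
  F[1-2] = +2634.0580 N (tension)
  F[1-3] = -1843.3920 N (compression)
  F[2-3] = -2578.1023 N (compression)
  F[2-4] = -356.3786 N (compression)
  F[3-4] = +1092.3034 N (tension)
  Rx@0 = +2805.8100 N
  Ry@0 = +2753.2114 N
  Ry@4 = -1032.5314 N

2634.058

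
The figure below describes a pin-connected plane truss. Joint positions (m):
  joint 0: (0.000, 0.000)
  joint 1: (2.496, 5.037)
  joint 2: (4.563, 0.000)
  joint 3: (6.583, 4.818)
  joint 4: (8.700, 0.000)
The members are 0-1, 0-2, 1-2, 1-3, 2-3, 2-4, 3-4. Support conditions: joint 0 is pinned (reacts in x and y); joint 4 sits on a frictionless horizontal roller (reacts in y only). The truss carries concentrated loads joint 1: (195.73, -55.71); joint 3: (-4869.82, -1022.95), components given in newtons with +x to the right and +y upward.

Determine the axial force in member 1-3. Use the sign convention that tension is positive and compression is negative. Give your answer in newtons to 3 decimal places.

-2841.238

N=5 nodes, M=7 members, R=3 reactions → 2N=10, M+R=10
member 0 (0-1): L=5.6215, (cx,cy)=(0.4440,0.8960)
member 1 (0-2): L=4.5630, (cx,cy)=(1.0000,0.0000)
member 2 (1-2): L=5.4446, (cx,cy)=(0.3796,-0.9251)
member 3 (1-3): L=4.0929, (cx,cy)=(0.9986,-0.0535)
member 4 (2-3): L=5.2243, (cx,cy)=(0.3867,0.9222)
member 5 (2-4): L=4.1370, (cx,cy)=(1.0000,0.0000)
member 6 (3-4): L=5.2626, (cx,cy)=(0.4023,-0.9155)
solve A·x = −loads:
  F[0-1] = -3205.4963 N (compression)
  F[0-2] = -3250.8216 N (compression)
  F[1-2] = +3208.7409 N (tension)
  F[1-3] = -2841.2383 N (compression)
  F[2-3] = -3218.8612 N (compression)
  F[2-4] = -788.0691 N (compression)
  F[3-4] = +1959.0372 N (tension)
  Rx@0 = +4674.0900 N
  Ry@0 = +2872.1966 N
  Ry@4 = -1793.5366 N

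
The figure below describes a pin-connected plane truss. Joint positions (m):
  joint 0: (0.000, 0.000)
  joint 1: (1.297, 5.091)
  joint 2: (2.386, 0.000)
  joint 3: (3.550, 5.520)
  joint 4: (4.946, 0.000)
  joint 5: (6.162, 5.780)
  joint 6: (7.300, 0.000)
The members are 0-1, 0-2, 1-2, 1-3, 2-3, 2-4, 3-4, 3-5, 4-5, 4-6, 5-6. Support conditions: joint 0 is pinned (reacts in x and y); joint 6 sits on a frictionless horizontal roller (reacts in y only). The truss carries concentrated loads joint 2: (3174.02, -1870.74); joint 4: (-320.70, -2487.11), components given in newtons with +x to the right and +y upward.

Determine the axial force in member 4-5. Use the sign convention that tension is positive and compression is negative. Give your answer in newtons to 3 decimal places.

2443.999

N=7 nodes, M=11 members, R=3 reactions → 2N=14, M+R=14
member 0 (0-1): L=5.2536, (cx,cy)=(0.2469,0.9690)
member 1 (0-2): L=2.3860, (cx,cy)=(1.0000,0.0000)
member 2 (1-2): L=5.2062, (cx,cy)=(0.2092,-0.9779)
member 3 (1-3): L=2.2935, (cx,cy)=(0.9824,0.1871)
member 4 (2-3): L=5.6414, (cx,cy)=(0.2063,0.9785)
member 5 (2-4): L=2.5600, (cx,cy)=(1.0000,0.0000)
member 6 (3-4): L=5.6938, (cx,cy)=(0.2452,-0.9695)
member 7 (3-5): L=2.6249, (cx,cy)=(0.9951,0.0991)
member 8 (4-5): L=5.9065, (cx,cy)=(0.2059,0.9786)
member 9 (4-6): L=2.3540, (cx,cy)=(1.0000,0.0000)
member 10 (5-6): L=5.8910, (cx,cy)=(0.1932,-0.9812)
solve A·x = −loads:
  F[0-1] = -2127.1397 N (compression)
  F[0-2] = +3378.4630 N (tension)
  F[1-2] = +1927.1777 N (tension)
  F[1-3] = -944.9384 N (compression)
  F[2-3] = -14.1087 N (compression)
  F[2-4] = +610.4713 N (tension)
  F[3-4] = +98.4707 N (tension)
  F[3-5] = -960.0354 N (compression)
  F[4-5] = +2443.9989 N (tension)
  F[4-6] = +452.1586 N (tension)
  F[5-6] = -2340.6409 N (compression)
  Rx@0 = -2853.3200 N
  Ry@0 = +2061.2977 N
  Ry@6 = +2296.5523 N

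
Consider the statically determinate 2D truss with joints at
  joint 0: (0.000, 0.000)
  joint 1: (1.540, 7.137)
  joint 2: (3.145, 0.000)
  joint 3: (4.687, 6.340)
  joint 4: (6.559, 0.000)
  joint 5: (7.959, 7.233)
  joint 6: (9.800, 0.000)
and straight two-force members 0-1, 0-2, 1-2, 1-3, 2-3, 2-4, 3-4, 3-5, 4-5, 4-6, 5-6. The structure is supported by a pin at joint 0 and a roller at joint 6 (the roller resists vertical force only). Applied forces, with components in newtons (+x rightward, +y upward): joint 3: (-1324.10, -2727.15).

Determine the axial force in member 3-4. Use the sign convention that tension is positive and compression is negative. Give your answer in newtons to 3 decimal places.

N=7 nodes, M=11 members, R=3 reactions → 2N=14, M+R=14
member 0 (0-1): L=7.3013, (cx,cy)=(0.2109,0.9775)
member 1 (0-2): L=3.1450, (cx,cy)=(1.0000,0.0000)
member 2 (1-2): L=7.3152, (cx,cy)=(0.2194,-0.9756)
member 3 (1-3): L=3.2464, (cx,cy)=(0.9694,-0.2455)
member 4 (2-3): L=6.5248, (cx,cy)=(0.2363,0.9717)
member 5 (2-4): L=3.4140, (cx,cy)=(1.0000,0.0000)
member 6 (3-4): L=6.6106, (cx,cy)=(0.2832,-0.9591)
member 7 (3-5): L=3.3917, (cx,cy)=(0.9647,0.2633)
member 8 (4-5): L=7.3672, (cx,cy)=(0.1900,0.9818)
member 9 (4-6): L=3.2410, (cx,cy)=(1.0000,0.0000)
member 10 (5-6): L=7.4636, (cx,cy)=(0.2467,-0.9691)
solve A·x = −loads:
  F[0-1] = -2331.9222 N (compression)
  F[0-2] = -832.2450 N (compression)
  F[1-2] = +2612.8786 N (tension)
  F[1-3] = -1098.7608 N (compression)
  F[2-3] = -2623.5288 N (compression)
  F[2-4] = +361.0468 N (tension)
  F[3-4] = -527.0668 N (compression)
  F[3-5] = -219.5373 N (compression)
  F[4-5] = +514.8739 N (tension)
  F[4-6] = +113.9495 N (tension)
  F[5-6] = -461.9637 N (compression)
  Rx@0 = +1324.1000 N
  Ry@0 = +2279.4604 N
  Ry@6 = +447.6896 N

-527.067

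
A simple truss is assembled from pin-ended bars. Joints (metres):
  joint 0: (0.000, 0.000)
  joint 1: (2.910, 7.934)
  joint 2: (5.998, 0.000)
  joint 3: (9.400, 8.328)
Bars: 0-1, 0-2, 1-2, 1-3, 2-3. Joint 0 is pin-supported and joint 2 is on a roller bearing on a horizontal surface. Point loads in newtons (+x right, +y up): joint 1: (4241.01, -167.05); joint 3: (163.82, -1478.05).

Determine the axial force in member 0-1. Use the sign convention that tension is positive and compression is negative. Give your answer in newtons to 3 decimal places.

N=4 nodes, M=5 members, R=3 reactions → 2N=8, M+R=8
member 0 (0-1): L=8.4508, (cx,cy)=(0.3443,0.9388)
member 1 (0-2): L=5.9980, (cx,cy)=(1.0000,0.0000)
member 2 (1-2): L=8.5138, (cx,cy)=(0.3627,-0.9319)
member 3 (1-3): L=6.5019, (cx,cy)=(0.9982,0.0606)
member 4 (2-3): L=8.9961, (cx,cy)=(0.3782,0.9257)
solve A·x = −loads:
  F[0-1] = +7018.9433 N (tension)
  F[0-2] = +1987.8917 N (tension)
  F[1-2] = -7199.1932 N (compression)
  F[1-3] = +788.5751 N (tension)
  F[2-3] = -1648.2367 N (compression)
  Rx@0 = -4404.8300 N
  Ry@0 = -6589.6869 N
  Ry@2 = +8234.7869 N

7018.943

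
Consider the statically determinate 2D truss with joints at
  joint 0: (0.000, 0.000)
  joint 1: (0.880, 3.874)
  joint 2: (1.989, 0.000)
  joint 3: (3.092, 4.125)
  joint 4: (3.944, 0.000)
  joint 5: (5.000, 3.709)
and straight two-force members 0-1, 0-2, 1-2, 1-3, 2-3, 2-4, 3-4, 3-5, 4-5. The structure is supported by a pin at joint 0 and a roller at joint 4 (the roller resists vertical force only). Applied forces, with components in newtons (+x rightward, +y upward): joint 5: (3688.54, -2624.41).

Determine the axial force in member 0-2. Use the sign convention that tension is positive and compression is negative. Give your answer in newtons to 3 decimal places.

N=6 nodes, M=9 members, R=3 reactions → 2N=12, M+R=12
member 0 (0-1): L=3.9727, (cx,cy)=(0.2215,0.9752)
member 1 (0-2): L=1.9890, (cx,cy)=(1.0000,0.0000)
member 2 (1-2): L=4.0296, (cx,cy)=(0.2752,-0.9614)
member 3 (1-3): L=2.2262, (cx,cy)=(0.9936,0.1127)
member 4 (2-3): L=4.2699, (cx,cy)=(0.2583,0.9661)
member 5 (2-4): L=1.9550, (cx,cy)=(1.0000,0.0000)
member 6 (3-4): L=4.2121, (cx,cy)=(0.2023,-0.9793)
member 7 (3-5): L=1.9528, (cx,cy)=(0.9770,-0.2130)
member 8 (4-5): L=3.8564, (cx,cy)=(0.2738,0.9618)
solve A·x = −loads:
  F[0-1] = +4277.7119 N (tension)
  F[0-2] = +2740.9742 N (tension)
  F[1-2] = -4094.1675 N (compression)
  F[1-3] = +2087.6446 N (tension)
  F[2-3] = +4074.3487 N (tension)
  F[2-4] = +561.7273 N (tension)
  F[3-4] = -5189.3098 N (compression)
  F[3-5] = +4274.6007 N (tension)
  F[4-5] = -1781.9225 N (compression)
  Rx@0 = -3688.5400 N
  Ry@0 = -4171.4432 N
  Ry@4 = +6795.8532 N

2740.974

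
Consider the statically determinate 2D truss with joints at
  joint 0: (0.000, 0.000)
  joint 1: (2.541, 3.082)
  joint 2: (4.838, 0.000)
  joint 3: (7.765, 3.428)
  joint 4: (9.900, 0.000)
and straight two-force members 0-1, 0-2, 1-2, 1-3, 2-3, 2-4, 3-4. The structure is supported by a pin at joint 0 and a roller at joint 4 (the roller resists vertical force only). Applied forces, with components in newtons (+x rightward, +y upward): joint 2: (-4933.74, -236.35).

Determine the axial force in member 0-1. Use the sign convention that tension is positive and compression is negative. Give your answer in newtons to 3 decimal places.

-156.626

N=5 nodes, M=7 members, R=3 reactions → 2N=10, M+R=10
member 0 (0-1): L=3.9944, (cx,cy)=(0.6361,0.7716)
member 1 (0-2): L=4.8380, (cx,cy)=(1.0000,0.0000)
member 2 (1-2): L=3.8438, (cx,cy)=(0.5976,-0.8018)
member 3 (1-3): L=5.2354, (cx,cy)=(0.9978,0.0661)
member 4 (2-3): L=4.5076, (cx,cy)=(0.6493,0.7605)
member 5 (2-4): L=5.0620, (cx,cy)=(1.0000,0.0000)
member 6 (3-4): L=4.0385, (cx,cy)=(0.5287,-0.8488)
solve A·x = −loads:
  F[0-1] = -156.6260 N (compression)
  F[0-2] = -4834.1044 N (compression)
  F[1-2] = +135.7874 N (tension)
  F[1-3] = -181.1759 N (compression)
  F[2-3] = +167.6213 N (tension)
  F[2-4] = +71.9355 N (tension)
  F[3-4] = -136.0707 N (compression)
  Rx@0 = +4933.7400 N
  Ry@0 = +120.8489 N
  Ry@4 = +115.5011 N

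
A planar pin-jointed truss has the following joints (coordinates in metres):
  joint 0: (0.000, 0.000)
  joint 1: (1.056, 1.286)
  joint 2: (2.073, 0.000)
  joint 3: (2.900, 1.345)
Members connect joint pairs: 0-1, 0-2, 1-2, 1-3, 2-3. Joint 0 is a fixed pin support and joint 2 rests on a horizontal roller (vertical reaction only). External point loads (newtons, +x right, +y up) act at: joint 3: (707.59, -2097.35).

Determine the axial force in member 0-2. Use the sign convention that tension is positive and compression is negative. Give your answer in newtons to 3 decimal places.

-356.467

N=4 nodes, M=5 members, R=3 reactions → 2N=8, M+R=8
member 0 (0-1): L=1.6640, (cx,cy)=(0.6346,0.7728)
member 1 (0-2): L=2.0730, (cx,cy)=(1.0000,0.0000)
member 2 (1-2): L=1.6395, (cx,cy)=(0.6203,-0.7844)
member 3 (1-3): L=1.8449, (cx,cy)=(0.9995,0.0320)
member 4 (2-3): L=1.5789, (cx,cy)=(0.5238,0.8519)
solve A·x = −loads:
  F[0-1] = +1676.7062 N (tension)
  F[0-2] = -356.4666 N (compression)
  F[1-2] = -1568.9432 N (compression)
  F[1-3] = +2038.3094 N (tension)
  F[2-3] = -2538.6202 N (compression)
  Rx@0 = -707.5900 N
  Ry@0 = -1295.8114 N
  Ry@2 = +3393.1614 N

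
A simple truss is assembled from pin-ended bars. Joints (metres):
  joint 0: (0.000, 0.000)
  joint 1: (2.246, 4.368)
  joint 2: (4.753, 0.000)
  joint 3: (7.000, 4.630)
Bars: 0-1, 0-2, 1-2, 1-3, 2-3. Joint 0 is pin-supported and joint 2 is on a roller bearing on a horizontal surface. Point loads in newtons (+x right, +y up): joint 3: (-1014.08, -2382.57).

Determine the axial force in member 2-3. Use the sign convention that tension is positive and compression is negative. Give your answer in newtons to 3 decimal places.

N=4 nodes, M=5 members, R=3 reactions → 2N=8, M+R=8
member 0 (0-1): L=4.9116, (cx,cy)=(0.4573,0.8893)
member 1 (0-2): L=4.7530, (cx,cy)=(1.0000,0.0000)
member 2 (1-2): L=5.0363, (cx,cy)=(0.4978,-0.8673)
member 3 (1-3): L=4.7612, (cx,cy)=(0.9985,0.0550)
member 4 (2-3): L=5.1464, (cx,cy)=(0.4366,0.8996)
solve A·x = −loads:
  F[0-1] = +155.7732 N (tension)
  F[0-2] = -1085.3125 N (compression)
  F[1-2] = -150.4431 N (compression)
  F[1-3] = +146.3425 N (tension)
  F[2-3] = -2657.2813 N (compression)
  Rx@0 = +1014.0800 N
  Ry@0 = -138.5324 N
  Ry@2 = +2521.1024 N

-2657.281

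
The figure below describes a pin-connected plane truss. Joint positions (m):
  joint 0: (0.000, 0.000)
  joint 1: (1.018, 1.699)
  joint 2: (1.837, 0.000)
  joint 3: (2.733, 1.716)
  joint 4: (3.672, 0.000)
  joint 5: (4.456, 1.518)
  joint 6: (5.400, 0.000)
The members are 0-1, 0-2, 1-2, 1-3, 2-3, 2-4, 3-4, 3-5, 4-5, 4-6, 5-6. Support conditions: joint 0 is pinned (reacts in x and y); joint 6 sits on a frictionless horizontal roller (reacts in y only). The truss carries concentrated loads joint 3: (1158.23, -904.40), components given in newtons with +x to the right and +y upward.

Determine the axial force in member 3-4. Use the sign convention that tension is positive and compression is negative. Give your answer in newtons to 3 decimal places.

N=7 nodes, M=11 members, R=3 reactions → 2N=14, M+R=14
member 0 (0-1): L=1.9806, (cx,cy)=(0.5140,0.8578)
member 1 (0-2): L=1.8370, (cx,cy)=(1.0000,0.0000)
member 2 (1-2): L=1.8861, (cx,cy)=(0.4342,-0.9008)
member 3 (1-3): L=1.7151, (cx,cy)=(1.0000,0.0099)
member 4 (2-3): L=1.9358, (cx,cy)=(0.4628,0.8864)
member 5 (2-4): L=1.8350, (cx,cy)=(1.0000,0.0000)
member 6 (3-4): L=1.9561, (cx,cy)=(0.4800,-0.8773)
member 7 (3-5): L=1.7343, (cx,cy)=(0.9935,-0.1142)
member 8 (4-5): L=1.7085, (cx,cy)=(0.4589,0.8885)
member 9 (4-6): L=1.7280, (cx,cy)=(1.0000,0.0000)
member 10 (5-6): L=1.7876, (cx,cy)=(0.5281,-0.8492)
solve A·x = −loads:
  F[0-1] = -91.6448 N (compression)
  F[0-2] = +1205.3332 N (tension)
  F[1-2] = +86.3395 N (tension)
  F[1-3] = -84.5986 N (compression)
  F[2-3] = -87.7386 N (compression)
  F[2-4] = +1283.4341 N (tension)
  F[3-4] = -825.0952 N (compression)
  F[3-5] = -893.2005 N (compression)
  F[4-5] = +814.6504 N (tension)
  F[4-6] = +513.5327 N (tension)
  F[5-6] = -972.4399 N (compression)
  Rx@0 = -1158.2300 N
  Ry@0 = +78.6134 N
  Ry@6 = +825.7866 N

-825.095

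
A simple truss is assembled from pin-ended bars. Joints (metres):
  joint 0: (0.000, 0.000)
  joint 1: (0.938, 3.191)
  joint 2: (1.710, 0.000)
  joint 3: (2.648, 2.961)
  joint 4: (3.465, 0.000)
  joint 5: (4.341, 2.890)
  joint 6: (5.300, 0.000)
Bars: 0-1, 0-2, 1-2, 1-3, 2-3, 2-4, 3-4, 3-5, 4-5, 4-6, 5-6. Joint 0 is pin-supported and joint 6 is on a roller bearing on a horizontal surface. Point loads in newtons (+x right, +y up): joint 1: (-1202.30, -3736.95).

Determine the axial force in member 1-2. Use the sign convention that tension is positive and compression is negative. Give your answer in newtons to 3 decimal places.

N=7 nodes, M=11 members, R=3 reactions → 2N=14, M+R=14
member 0 (0-1): L=3.3260, (cx,cy)=(0.2820,0.9594)
member 1 (0-2): L=1.7100, (cx,cy)=(1.0000,0.0000)
member 2 (1-2): L=3.2831, (cx,cy)=(0.2351,-0.9720)
member 3 (1-3): L=1.7254, (cx,cy)=(0.9911,-0.1333)
member 4 (2-3): L=3.1060, (cx,cy)=(0.3020,0.9533)
member 5 (2-4): L=1.7550, (cx,cy)=(1.0000,0.0000)
member 6 (3-4): L=3.0716, (cx,cy)=(0.2660,-0.9640)
member 7 (3-5): L=1.6945, (cx,cy)=(0.9991,-0.0419)
member 8 (4-5): L=3.0198, (cx,cy)=(0.2901,0.9570)
member 9 (4-6): L=1.8350, (cx,cy)=(1.0000,0.0000)
member 10 (5-6): L=3.0450, (cx,cy)=(0.3149,-0.9491)
solve A·x = −loads:
  F[0-1] = -3960.2061 N (compression)
  F[0-2] = -85.4434 N (compression)
  F[1-2] = +54.2503 N (tension)
  F[1-3] = +73.3411 N (tension)
  F[2-3] = -55.3116 N (compression)
  F[2-4] = -55.9828 N (compression)
  F[3-4] = +63.1365 N (tension)
  F[3-5] = +39.2241 N (tension)
  F[4-5] = -63.5967 N (compression)
  F[4-6] = -20.7415 N (compression)
  F[5-6] = +65.8572 N (tension)
  Rx@0 = +1202.3000 N
  Ry@0 = +3799.4557 N
  Ry@6 = -62.5057 N

54.250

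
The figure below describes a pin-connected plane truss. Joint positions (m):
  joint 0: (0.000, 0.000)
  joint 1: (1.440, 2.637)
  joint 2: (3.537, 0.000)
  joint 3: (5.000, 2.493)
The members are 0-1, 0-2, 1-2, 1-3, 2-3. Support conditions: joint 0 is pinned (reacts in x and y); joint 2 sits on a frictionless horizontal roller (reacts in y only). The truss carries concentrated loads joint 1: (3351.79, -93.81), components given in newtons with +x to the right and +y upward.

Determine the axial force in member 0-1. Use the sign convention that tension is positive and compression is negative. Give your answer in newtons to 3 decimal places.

2783.859

N=4 nodes, M=5 members, R=3 reactions → 2N=8, M+R=8
member 0 (0-1): L=3.0046, (cx,cy)=(0.4793,0.8777)
member 1 (0-2): L=3.5370, (cx,cy)=(1.0000,0.0000)
member 2 (1-2): L=3.3692, (cx,cy)=(0.6224,-0.7827)
member 3 (1-3): L=3.5629, (cx,cy)=(0.9992,-0.0404)
member 4 (2-3): L=2.8906, (cx,cy)=(0.5061,0.8625)
solve A·x = −loads:
  F[0-1] = +2783.8587 N (tension)
  F[0-2] = +2017.5650 N (tension)
  F[1-2] = -3241.5264 N (compression)
  F[1-3] = -0.0000 N (compression)
  F[2-3] = +0.0000 N (tension)
  Rx@0 = -3351.7900 N
  Ry@0 = -2443.2996 N
  Ry@2 = +2537.1096 N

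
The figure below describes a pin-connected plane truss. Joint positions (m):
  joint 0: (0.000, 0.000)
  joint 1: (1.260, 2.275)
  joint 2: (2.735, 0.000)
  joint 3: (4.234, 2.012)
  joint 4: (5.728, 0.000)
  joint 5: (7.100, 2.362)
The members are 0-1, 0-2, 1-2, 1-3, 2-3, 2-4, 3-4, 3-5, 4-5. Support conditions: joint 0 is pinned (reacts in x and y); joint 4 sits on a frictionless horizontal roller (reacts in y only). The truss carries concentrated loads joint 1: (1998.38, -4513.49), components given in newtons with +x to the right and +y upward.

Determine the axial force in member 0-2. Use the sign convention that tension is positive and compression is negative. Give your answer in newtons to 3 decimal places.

N=6 nodes, M=9 members, R=3 reactions → 2N=12, M+R=12
member 0 (0-1): L=2.6006, (cx,cy)=(0.4845,0.8748)
member 1 (0-2): L=2.7350, (cx,cy)=(1.0000,0.0000)
member 2 (1-2): L=2.7113, (cx,cy)=(0.5440,-0.8391)
member 3 (1-3): L=2.9856, (cx,cy)=(0.9961,-0.0881)
member 4 (2-3): L=2.5090, (cx,cy)=(0.5974,0.8019)
member 5 (2-4): L=2.9930, (cx,cy)=(1.0000,0.0000)
member 6 (3-4): L=2.5060, (cx,cy)=(0.5962,-0.8029)
member 7 (3-5): L=2.8873, (cx,cy)=(0.9926,0.1212)
member 8 (4-5): L=2.7316, (cx,cy)=(0.5023,0.8647)
solve A·x = −loads:
  F[0-1] = -3117.2554 N (compression)
  F[0-2] = +3508.6897 N (tension)
  F[1-2] = -1866.3982 N (compression)
  F[1-3] = -2503.0703 N (compression)
  F[2-3] = +1952.9000 N (tension)
  F[2-4] = +1326.5873 N (tension)
  F[3-4] = -2225.2114 N (compression)
  F[3-5] = -0.0000 N (tension)
  F[4-5] = +0.0000 N (tension)
  Rx@0 = -1998.3800 N
  Ry@0 = +2726.9481 N
  Ry@4 = +1786.5419 N

3508.690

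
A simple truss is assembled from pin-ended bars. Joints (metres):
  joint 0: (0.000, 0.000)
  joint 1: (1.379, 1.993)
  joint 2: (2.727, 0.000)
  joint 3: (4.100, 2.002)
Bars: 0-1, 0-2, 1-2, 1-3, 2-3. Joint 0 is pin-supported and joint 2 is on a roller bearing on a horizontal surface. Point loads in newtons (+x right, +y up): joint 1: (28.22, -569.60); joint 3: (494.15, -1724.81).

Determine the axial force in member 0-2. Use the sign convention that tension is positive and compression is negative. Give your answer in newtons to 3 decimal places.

N=4 nodes, M=5 members, R=3 reactions → 2N=8, M+R=8
member 0 (0-1): L=2.4236, (cx,cy)=(0.5690,0.8223)
member 1 (0-2): L=2.7270, (cx,cy)=(1.0000,0.0000)
member 2 (1-2): L=2.4061, (cx,cy)=(0.5603,-0.8283)
member 3 (1-3): L=2.7210, (cx,cy)=(1.0000,0.0033)
member 4 (2-3): L=2.4276, (cx,cy)=(0.5656,0.8247)
solve A·x = −loads:
  F[0-1] = +1179.8648 N (tension)
  F[0-2] = -148.9676 N (compression)
  F[1-2] = -1852.2859 N (compression)
  F[1-3] = +1680.8712 N (tension)
  F[2-3] = -2098.2051 N (compression)
  Rx@0 = -522.3700 N
  Ry@0 = -970.2509 N
  Ry@2 = +3264.6609 N

-148.968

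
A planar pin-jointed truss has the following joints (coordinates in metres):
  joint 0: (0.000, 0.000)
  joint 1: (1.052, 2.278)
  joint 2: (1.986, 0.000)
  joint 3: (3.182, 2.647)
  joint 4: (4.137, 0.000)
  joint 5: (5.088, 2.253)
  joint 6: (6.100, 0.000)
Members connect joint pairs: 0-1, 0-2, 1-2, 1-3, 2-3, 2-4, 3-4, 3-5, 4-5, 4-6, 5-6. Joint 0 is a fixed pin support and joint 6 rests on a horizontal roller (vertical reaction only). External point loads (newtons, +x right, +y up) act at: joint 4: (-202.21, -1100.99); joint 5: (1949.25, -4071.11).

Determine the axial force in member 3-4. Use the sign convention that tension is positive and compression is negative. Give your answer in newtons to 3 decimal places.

N=7 nodes, M=11 members, R=3 reactions → 2N=14, M+R=14
member 0 (0-1): L=2.5092, (cx,cy)=(0.4193,0.9079)
member 1 (0-2): L=1.9860, (cx,cy)=(1.0000,0.0000)
member 2 (1-2): L=2.4620, (cx,cy)=(0.3794,-0.9252)
member 3 (1-3): L=2.1617, (cx,cy)=(0.9853,0.1707)
member 4 (2-3): L=2.9047, (cx,cy)=(0.4118,0.9113)
member 5 (2-4): L=2.1510, (cx,cy)=(1.0000,0.0000)
member 6 (3-4): L=2.8140, (cx,cy)=(0.3394,-0.9407)
member 7 (3-5): L=1.9463, (cx,cy)=(0.9793,-0.2024)
member 8 (4-5): L=2.4455, (cx,cy)=(0.3889,0.9213)
member 9 (4-6): L=1.9630, (cx,cy)=(1.0000,0.0000)
member 10 (5-6): L=2.4698, (cx,cy)=(0.4097,-0.9122)
solve A·x = −loads:
  F[0-1] = -341.1976 N (compression)
  F[0-2] = +1890.0906 N (tension)
  F[1-2] = +287.5767 N (tension)
  F[1-3] = -255.9015 N (compression)
  F[2-3] = -291.9800 N (compression)
  F[2-4] = +2119.4094 N (tension)
  F[3-4] = +444.2703 N (tension)
  F[3-5] = -534.2034 N (compression)
  F[4-5] = +741.4467 N (tension)
  F[4-6] = +2184.0596 N (tension)
  F[5-6] = -5330.3330 N (compression)
  Rx@0 = -1747.0400 N
  Ry@0 = +309.7617 N
  Ry@6 = +4862.3383 N

444.270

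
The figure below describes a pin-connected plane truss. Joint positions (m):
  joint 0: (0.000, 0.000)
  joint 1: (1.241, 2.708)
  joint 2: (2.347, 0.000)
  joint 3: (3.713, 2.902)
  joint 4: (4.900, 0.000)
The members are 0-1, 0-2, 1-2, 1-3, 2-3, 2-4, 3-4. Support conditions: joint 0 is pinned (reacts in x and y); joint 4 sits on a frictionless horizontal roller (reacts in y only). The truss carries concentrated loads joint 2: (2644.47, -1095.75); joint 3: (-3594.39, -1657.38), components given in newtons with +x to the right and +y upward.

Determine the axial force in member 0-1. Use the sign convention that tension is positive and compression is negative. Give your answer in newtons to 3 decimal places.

N=5 nodes, M=7 members, R=3 reactions → 2N=10, M+R=10
member 0 (0-1): L=2.9788, (cx,cy)=(0.4166,0.9091)
member 1 (0-2): L=2.3470, (cx,cy)=(1.0000,0.0000)
member 2 (1-2): L=2.9251, (cx,cy)=(0.3781,-0.9258)
member 3 (1-3): L=2.4796, (cx,cy)=(0.9969,0.0782)
member 4 (2-3): L=3.2074, (cx,cy)=(0.4259,0.9048)
member 5 (2-4): L=2.5530, (cx,cy)=(1.0000,0.0000)
member 6 (3-4): L=3.1354, (cx,cy)=(0.3786,-0.9256)
solve A·x = −loads:
  F[0-1] = -3411.2934 N (compression)
  F[0-2] = +471.2537 N (tension)
  F[1-2] = +3129.0657 N (tension)
  F[1-3] = -2612.2820 N (compression)
  F[2-3] = -1990.5786 N (compression)
  F[2-4] = -142.3537 N (compression)
  F[3-4] = +376.0171 N (tension)
  Rx@0 = +949.9200 N
  Ry@0 = +3101.1591 N
  Ry@4 = -348.0291 N

-3411.293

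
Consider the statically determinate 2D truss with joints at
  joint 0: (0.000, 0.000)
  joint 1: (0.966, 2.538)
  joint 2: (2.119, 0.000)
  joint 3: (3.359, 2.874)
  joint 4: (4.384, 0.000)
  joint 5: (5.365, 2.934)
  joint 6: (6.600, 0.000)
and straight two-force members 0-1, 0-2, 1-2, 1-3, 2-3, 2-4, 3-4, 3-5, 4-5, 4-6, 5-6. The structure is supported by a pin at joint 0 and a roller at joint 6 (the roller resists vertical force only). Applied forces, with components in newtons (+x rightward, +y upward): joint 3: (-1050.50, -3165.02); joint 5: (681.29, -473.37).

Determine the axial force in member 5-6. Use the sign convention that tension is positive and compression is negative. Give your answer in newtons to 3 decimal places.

-1997.463

N=7 nodes, M=11 members, R=3 reactions → 2N=14, M+R=14
member 0 (0-1): L=2.7156, (cx,cy)=(0.3557,0.9346)
member 1 (0-2): L=2.1190, (cx,cy)=(1.0000,0.0000)
member 2 (1-2): L=2.7876, (cx,cy)=(0.4136,-0.9105)
member 3 (1-3): L=2.4165, (cx,cy)=(0.9903,0.1390)
member 4 (2-3): L=3.1301, (cx,cy)=(0.3962,0.9182)
member 5 (2-4): L=2.2650, (cx,cy)=(1.0000,0.0000)
member 6 (3-4): L=3.0513, (cx,cy)=(0.3359,-0.9419)
member 7 (3-5): L=2.0069, (cx,cy)=(0.9996,0.0299)
member 8 (4-5): L=3.0937, (cx,cy)=(0.3171,0.9484)
member 9 (4-6): L=2.2160, (cx,cy)=(1.0000,0.0000)
member 10 (5-6): L=3.1833, (cx,cy)=(0.3880,-0.9217)
solve A·x = −loads:
  F[0-1] = -1923.1638 N (compression)
  F[0-2] = +314.8972 N (tension)
  F[1-2] = +1756.6039 N (tension)
  F[1-3] = -1424.5004 N (compression)
  F[2-3] = -1741.8127 N (compression)
  F[2-4] = +1731.4797 N (tension)
  F[3-4] = -1469.6936 N (compression)
  F[3-5] = -556.7374 N (compression)
  F[4-5] = +1459.6179 N (tension)
  F[4-6] = +774.9331 N (tension)
  F[5-6] = -1997.4629 N (compression)
  Rx@0 = +369.2100 N
  Ry@0 = +1797.3748 N
  Ry@6 = +1841.0152 N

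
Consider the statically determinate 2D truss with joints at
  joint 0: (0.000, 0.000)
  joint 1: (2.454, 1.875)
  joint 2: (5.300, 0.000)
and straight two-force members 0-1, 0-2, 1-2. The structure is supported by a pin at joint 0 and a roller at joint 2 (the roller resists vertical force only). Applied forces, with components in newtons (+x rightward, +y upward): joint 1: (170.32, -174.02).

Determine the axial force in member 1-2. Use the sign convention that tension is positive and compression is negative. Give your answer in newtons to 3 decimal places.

N=3 nodes, M=3 members, R=3 reactions → 2N=6, M+R=6
member 0 (0-1): L=3.0883, (cx,cy)=(0.7946,0.6071)
member 1 (0-2): L=5.3000, (cx,cy)=(1.0000,0.0000)
member 2 (1-2): L=3.4081, (cx,cy)=(0.8351,-0.5502)
solve A·x = −loads:
  F[0-1] = -54.6687 N (compression)
  F[0-2] = +213.7600 N (tension)
  F[1-2] = -255.9809 N (compression)
  Rx@0 = -170.3200 N
  Ry@0 = +33.1907 N
  Ry@2 = +140.8293 N

-255.981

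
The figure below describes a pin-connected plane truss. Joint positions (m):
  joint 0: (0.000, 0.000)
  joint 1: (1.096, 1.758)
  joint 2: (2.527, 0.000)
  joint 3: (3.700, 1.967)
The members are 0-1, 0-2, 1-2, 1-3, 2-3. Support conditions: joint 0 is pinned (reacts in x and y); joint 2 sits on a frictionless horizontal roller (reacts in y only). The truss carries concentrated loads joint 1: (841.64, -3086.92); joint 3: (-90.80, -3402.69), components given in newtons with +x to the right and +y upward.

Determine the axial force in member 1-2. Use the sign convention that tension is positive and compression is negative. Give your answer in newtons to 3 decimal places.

-4216.088

N=4 nodes, M=5 members, R=3 reactions → 2N=8, M+R=8
member 0 (0-1): L=2.0717, (cx,cy)=(0.5290,0.8486)
member 1 (0-2): L=2.5270, (cx,cy)=(1.0000,0.0000)
member 2 (1-2): L=2.2668, (cx,cy)=(0.6313,-0.7755)
member 3 (1-3): L=2.6124, (cx,cy)=(0.9968,0.0800)
member 4 (2-3): L=2.2902, (cx,cy)=(0.5122,0.8589)
solve A·x = −loads:
  F[0-1] = +408.0270 N (tension)
  F[0-2] = +534.9757 N (tension)
  F[1-2] = -4216.0878 N (compression)
  F[1-3] = +2042.3446 N (tension)
  F[2-3] = -4152.0338 N (compression)
  Rx@0 = -750.8400 N
  Ry@0 = -346.2495 N
  Ry@2 = +6835.8595 N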